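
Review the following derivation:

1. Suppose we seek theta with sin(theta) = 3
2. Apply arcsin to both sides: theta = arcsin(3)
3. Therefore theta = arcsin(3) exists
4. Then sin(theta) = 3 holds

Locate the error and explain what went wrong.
Step 2: Apply arcsin to both sides: theta = arcsin(3)

Step 2 applies arcsin to 3. However, arcsin(x) is only defined for x in [-1, 1] because sin(theta) can only produce values in that range. Since |3| > 1, arcsin(3) is undefined. There is no angle whose sine equals 3.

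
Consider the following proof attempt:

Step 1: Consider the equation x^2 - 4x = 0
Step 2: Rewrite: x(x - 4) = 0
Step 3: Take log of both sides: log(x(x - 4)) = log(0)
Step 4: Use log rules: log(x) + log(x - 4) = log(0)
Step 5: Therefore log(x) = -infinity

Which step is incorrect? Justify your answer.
Step 3: Take log of both sides: log(x(x - 4)) = log(0)

Step 3 takes the logarithm of both sides, resulting in log(0) on the right side. The logarithm is only defined for positive numbers; log(0) is undefined (approaches negative infinity). This operation is invalid.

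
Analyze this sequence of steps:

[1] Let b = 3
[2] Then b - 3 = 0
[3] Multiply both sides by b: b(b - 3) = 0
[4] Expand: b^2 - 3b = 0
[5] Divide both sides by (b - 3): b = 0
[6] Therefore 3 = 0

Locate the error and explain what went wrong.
Step 5: Divide both sides by (b - 3): b = 0

Step 5 divides both sides by (b - 3). However, since b = 3, we have (b - 3) = 0. Division by zero is undefined, making this step invalid.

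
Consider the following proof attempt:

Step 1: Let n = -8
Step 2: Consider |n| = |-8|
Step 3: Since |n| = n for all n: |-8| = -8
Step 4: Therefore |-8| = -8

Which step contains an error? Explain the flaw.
Step 3: Since |n| = n for all n: |-8| = -8

Step 3 incorrectly states that |n| = n for all n. The correct definition is |n| = n when n >= 0, and |n| = -n when n < 0. Since -8 < 0, we have |-8| = -(-8) = 8, not -8.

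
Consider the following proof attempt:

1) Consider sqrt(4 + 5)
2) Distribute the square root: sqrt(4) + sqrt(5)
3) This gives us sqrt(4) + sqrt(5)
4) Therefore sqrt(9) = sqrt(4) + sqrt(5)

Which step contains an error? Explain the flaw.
Step 2: Distribute the square root: sqrt(4) + sqrt(5)

Step 2 incorrectly 'distributes' the square root over addition. The square root function does not distribute: sqrt(a + b) ≠ sqrt(a) + sqrt(b). In fact, sqrt(4 + 5) = sqrt(9) ≈ 3.0000, while sqrt(4) + sqrt(5) ≈ 4.2361.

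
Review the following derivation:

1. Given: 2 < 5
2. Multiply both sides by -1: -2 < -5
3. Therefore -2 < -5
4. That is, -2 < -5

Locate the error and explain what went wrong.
Step 2: Multiply both sides by -1: -2 < -5

Step 2 multiplies both sides by -1 but fails to reverse the inequality sign. When multiplying (or dividing) an inequality by a negative number, the direction must be reversed. Since 2 < 5, we should get -2 > -5, i.e., -2 > -5.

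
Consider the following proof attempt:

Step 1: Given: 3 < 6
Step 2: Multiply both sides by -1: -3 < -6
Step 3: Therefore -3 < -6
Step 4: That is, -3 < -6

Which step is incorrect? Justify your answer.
Step 2: Multiply both sides by -1: -3 < -6

Step 2 multiplies both sides by -1 but fails to reverse the inequality sign. When multiplying (or dividing) an inequality by a negative number, the direction must be reversed. Since 3 < 6, we should get -3 > -6, i.e., -3 > -6.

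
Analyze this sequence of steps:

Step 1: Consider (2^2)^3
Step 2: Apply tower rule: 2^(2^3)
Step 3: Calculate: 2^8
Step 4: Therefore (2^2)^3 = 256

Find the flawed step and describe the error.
Step 2: Apply tower rule: 2^(2^3)

Step 2 incorrectly states that (a^b)^c = a^(b^c). The correct rule is (a^b)^c = a^(b×c). The actual value is (2^2)^3 = 2^6 = 64, not 2^8 = 256.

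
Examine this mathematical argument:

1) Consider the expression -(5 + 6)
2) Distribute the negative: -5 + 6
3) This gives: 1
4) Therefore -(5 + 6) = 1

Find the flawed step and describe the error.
Step 2: Distribute the negative: -5 + 6

Step 2 incorrectly distributes the negative sign. The correct distribution is -(5 + 6) = -5 - 6 = -11. The negative must be applied to both terms, not just the first. The error treats -(5 + 6) as -5 + 6, which equals 1 instead of -11.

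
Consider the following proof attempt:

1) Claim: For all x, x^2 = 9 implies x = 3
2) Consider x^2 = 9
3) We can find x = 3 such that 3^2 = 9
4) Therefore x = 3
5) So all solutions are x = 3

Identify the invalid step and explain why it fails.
Step 4: Therefore x = 3

Step 4 incorrectly concludes that x = 3 is the only solution. The proof shows that x = 3 is A solution (existence), but does not show it is the ONLY solution (uniqueness). In fact, x = -3 is also a solution since (-3)^2 = 9. Finding one solution doesn't prove there are no others.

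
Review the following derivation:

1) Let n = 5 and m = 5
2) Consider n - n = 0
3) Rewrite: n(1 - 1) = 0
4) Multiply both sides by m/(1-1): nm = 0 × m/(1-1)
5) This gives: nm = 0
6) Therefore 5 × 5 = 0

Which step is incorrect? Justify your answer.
Step 4: Multiply both sides by m/(1-1): nm = 0 × m/(1-1)

Step 4 multiplies both sides by m/(1-1). However, 1-1 = 0, so this is multiplication by m/0, which is undefined. We cannot multiply by an undefined expression.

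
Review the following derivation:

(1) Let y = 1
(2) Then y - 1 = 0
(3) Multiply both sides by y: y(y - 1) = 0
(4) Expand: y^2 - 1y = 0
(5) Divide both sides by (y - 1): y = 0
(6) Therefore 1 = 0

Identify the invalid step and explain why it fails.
Step 5: Divide both sides by (y - 1): y = 0

Step 5 divides both sides by (y - 1). However, since y = 1, we have (y - 1) = 0. Division by zero is undefined, making this step invalid.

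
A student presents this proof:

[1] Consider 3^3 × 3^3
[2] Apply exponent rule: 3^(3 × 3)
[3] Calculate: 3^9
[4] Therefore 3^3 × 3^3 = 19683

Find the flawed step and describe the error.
Step 2: Apply exponent rule: 3^(3 × 3)

Step 2 incorrectly states that a^b × a^c = a^(b×c). The correct rule is a^b × a^c = a^(b+c). The actual value is 3^3 × 3^3 = 3^6 = 729, not 3^9 = 19683.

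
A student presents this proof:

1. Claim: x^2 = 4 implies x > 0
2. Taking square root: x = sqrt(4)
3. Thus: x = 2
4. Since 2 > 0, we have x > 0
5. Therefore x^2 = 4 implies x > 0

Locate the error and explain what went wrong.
Step 2: Taking square root: x = sqrt(4)

Step 2 takes the square root and assumes the positive root only. The equation x^2 = 4 actually has two solutions: x = 2 and x = -2. The proof silently assumes x > 0 without justification, then uses this assumption to conclude x > 0, which is circular. The counterexample x = -2 shows the claim is false.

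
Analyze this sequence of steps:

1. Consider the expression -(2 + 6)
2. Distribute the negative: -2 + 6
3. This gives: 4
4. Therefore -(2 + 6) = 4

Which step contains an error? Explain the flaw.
Step 2: Distribute the negative: -2 + 6

Step 2 incorrectly distributes the negative sign. The correct distribution is -(2 + 6) = -2 - 6 = -8. The negative must be applied to both terms, not just the first. The error treats -(2 + 6) as -2 + 6, which equals 4 instead of -8.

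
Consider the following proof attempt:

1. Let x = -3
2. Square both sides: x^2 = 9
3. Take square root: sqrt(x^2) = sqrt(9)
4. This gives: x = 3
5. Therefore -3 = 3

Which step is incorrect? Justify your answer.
Step 4: This gives: x = 3

Step 4 incorrectly states that sqrt(x^2) = x. The correct identity is sqrt(x^2) = |x|. Since x = -3 < 0, we have sqrt(x^2) = |-3| = 3, not x = -3.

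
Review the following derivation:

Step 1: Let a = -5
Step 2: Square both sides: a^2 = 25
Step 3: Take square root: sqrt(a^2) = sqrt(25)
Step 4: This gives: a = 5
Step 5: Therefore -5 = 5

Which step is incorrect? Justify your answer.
Step 4: This gives: a = 5

Step 4 incorrectly states that sqrt(a^2) = a. The correct identity is sqrt(a^2) = |a|. Since a = -5 < 0, we have sqrt(a^2) = |-5| = 5, not a = -5.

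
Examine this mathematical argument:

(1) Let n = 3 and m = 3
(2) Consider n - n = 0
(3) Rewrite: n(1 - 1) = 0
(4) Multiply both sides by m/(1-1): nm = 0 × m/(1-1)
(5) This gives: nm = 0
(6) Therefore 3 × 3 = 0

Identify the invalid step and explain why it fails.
Step 4: Multiply both sides by m/(1-1): nm = 0 × m/(1-1)

Step 4 multiplies both sides by m/(1-1). However, 1-1 = 0, so this is multiplication by m/0, which is undefined. We cannot multiply by an undefined expression.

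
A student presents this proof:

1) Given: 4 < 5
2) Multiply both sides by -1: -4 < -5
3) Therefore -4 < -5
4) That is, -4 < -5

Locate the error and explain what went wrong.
Step 2: Multiply both sides by -1: -4 < -5

Step 2 multiplies both sides by -1 but fails to reverse the inequality sign. When multiplying (or dividing) an inequality by a negative number, the direction must be reversed. Since 4 < 5, we should get -4 > -5, i.e., -4 > -5.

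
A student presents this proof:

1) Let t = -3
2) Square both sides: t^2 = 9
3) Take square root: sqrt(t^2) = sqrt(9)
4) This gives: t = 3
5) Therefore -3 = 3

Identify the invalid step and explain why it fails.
Step 4: This gives: t = 3

Step 4 incorrectly states that sqrt(t^2) = t. The correct identity is sqrt(t^2) = |t|. Since t = -3 < 0, we have sqrt(t^2) = |-3| = 3, not t = -3.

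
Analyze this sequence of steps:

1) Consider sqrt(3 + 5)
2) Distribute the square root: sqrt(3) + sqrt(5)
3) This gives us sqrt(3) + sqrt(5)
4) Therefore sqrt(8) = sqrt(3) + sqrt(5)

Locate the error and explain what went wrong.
Step 2: Distribute the square root: sqrt(3) + sqrt(5)

Step 2 incorrectly 'distributes' the square root over addition. The square root function does not distribute: sqrt(a + b) ≠ sqrt(a) + sqrt(b). In fact, sqrt(3 + 5) = sqrt(8) ≈ 2.8284, while sqrt(3) + sqrt(5) ≈ 3.9681.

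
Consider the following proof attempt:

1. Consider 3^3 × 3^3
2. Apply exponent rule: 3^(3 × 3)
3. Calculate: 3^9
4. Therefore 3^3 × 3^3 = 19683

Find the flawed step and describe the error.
Step 2: Apply exponent rule: 3^(3 × 3)

Step 2 incorrectly states that a^b × a^c = a^(b×c). The correct rule is a^b × a^c = a^(b+c). The actual value is 3^3 × 3^3 = 3^6 = 729, not 3^9 = 19683.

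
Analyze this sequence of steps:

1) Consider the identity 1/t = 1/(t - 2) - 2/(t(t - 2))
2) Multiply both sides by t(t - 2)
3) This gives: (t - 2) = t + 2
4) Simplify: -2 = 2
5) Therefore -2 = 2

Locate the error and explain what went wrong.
Step 3: This gives: (t - 2) = t + 2

Step 3 makes a sign error when clearing denominators. Multiplying -2/(t(t - 2)) by t(t - 2) gives -2, not +2. The correct result is (t - 2) = t - 2, which is trivially true, not (t - 2) = t + 2. (Step 1 is a valid identity: 1/(t - 2) - 2/(t(t - 2)) = (t - 2)/(t(t - 2)) = 1/t.)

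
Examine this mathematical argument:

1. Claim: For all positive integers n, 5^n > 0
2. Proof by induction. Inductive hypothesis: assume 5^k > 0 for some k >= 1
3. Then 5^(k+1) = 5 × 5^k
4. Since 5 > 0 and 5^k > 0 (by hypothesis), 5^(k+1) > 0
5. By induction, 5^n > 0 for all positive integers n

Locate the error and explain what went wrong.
Step 5: By induction, 5^n > 0 for all positive integers n

Step 5 concludes the proof by induction, but no base case was ever established. A valid induction proof requires: (1) a base case proving 5^1 > 0, and (2) an inductive step showing IF 5^k > 0 THEN 5^(k+1) > 0. Steps 2-4 correctly establish the inductive step, but without the base case the conclusion in step 5 does not follow.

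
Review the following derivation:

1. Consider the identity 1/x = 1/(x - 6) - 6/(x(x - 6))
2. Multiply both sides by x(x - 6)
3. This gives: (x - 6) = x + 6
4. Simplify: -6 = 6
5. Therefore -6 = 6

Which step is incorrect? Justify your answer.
Step 3: This gives: (x - 6) = x + 6

Step 3 makes a sign error when clearing denominators. Multiplying -6/(x(x - 6)) by x(x - 6) gives -6, not +6. The correct result is (x - 6) = x - 6, which is trivially true, not (x - 6) = x + 6. (Step 1 is a valid identity: 1/(x - 6) - 6/(x(x - 6)) = (x - 6)/(x(x - 6)) = 1/x.)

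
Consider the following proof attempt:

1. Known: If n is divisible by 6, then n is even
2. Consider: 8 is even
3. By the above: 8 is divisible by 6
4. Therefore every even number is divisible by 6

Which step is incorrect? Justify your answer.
Step 3: By the above: 8 is divisible by 6

Step 3 commits the fallacy of affirming the consequent. The known fact 'divisible by 6 → even' does NOT imply 'even → divisible by 6'. That would be the converse, which is false. For example, 8 is even but 8 ÷ 6 = 1.33, which is not an integer.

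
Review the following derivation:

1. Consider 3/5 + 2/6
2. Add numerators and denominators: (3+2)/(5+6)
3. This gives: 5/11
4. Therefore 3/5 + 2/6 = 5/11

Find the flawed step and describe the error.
Step 2: Add numerators and denominators: (3+2)/(5+6)

Step 2 incorrectly adds fractions by separately adding numerators and denominators. This is wrong. The correct method requires a common denominator: 3/5 + 2/6 = (3×6 + 2×5)/(5×6) = 28/30 = 14/15. The method used gives 5/11, which is different.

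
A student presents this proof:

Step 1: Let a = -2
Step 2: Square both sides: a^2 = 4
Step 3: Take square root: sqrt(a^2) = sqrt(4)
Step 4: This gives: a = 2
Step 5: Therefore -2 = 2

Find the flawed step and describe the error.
Step 4: This gives: a = 2

Step 4 incorrectly states that sqrt(a^2) = a. The correct identity is sqrt(a^2) = |a|. Since a = -2 < 0, we have sqrt(a^2) = |-2| = 2, not a = -2.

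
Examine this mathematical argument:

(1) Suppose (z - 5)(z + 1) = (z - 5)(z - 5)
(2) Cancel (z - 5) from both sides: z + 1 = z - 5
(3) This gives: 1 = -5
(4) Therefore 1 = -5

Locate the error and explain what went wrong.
Step 2: Cancel (z - 5) from both sides: z + 1 = z - 5

Step 2 cancels (z - 5) from both sides. This is only valid if (z - 5) ≠ 0, i.e., z ≠ 5. When z = 5, both sides equal zero regardless of the other factors. The correct approach requires considering z = 5 as a separate case.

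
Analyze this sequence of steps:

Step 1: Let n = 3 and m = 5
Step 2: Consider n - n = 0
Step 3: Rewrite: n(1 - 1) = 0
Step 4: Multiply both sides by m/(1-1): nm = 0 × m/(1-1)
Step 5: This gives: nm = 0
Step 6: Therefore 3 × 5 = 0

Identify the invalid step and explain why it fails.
Step 4: Multiply both sides by m/(1-1): nm = 0 × m/(1-1)

Step 4 multiplies both sides by m/(1-1). However, 1-1 = 0, so this is multiplication by m/0, which is undefined. We cannot multiply by an undefined expression.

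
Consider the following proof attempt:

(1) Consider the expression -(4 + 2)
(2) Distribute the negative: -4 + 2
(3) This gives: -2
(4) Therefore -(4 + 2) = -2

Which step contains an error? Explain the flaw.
Step 2: Distribute the negative: -4 + 2

Step 2 incorrectly distributes the negative sign. The correct distribution is -(4 + 2) = -4 - 2 = -6. The negative must be applied to both terms, not just the first. The error treats -(4 + 2) as -4 + 2, which equals -2 instead of -6.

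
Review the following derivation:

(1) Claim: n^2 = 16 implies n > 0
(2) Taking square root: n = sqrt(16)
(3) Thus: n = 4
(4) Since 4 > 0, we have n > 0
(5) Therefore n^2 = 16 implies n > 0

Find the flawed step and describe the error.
Step 2: Taking square root: n = sqrt(16)

Step 2 takes the square root and assumes the positive root only. The equation n^2 = 16 actually has two solutions: n = 4 and n = -4. The proof silently assumes n > 0 without justification, then uses this assumption to conclude n > 0, which is circular. The counterexample n = -4 shows the claim is false.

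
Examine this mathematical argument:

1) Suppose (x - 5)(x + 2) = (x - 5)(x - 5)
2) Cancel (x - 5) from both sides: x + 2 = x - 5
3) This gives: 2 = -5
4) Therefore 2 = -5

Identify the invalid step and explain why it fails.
Step 2: Cancel (x - 5) from both sides: x + 2 = x - 5

Step 2 cancels (x - 5) from both sides. This is only valid if (x - 5) ≠ 0, i.e., x ≠ 5. When x = 5, both sides equal zero regardless of the other factors. The correct approach requires considering x = 5 as a separate case.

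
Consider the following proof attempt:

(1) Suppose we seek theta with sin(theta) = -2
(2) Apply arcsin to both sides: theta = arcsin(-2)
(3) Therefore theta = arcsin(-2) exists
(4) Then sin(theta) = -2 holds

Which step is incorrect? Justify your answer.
Step 2: Apply arcsin to both sides: theta = arcsin(-2)

Step 2 applies arcsin to -2. However, arcsin(x) is only defined for x in [-1, 1] because sin(theta) can only produce values in that range. Since |-2| > 1, arcsin(-2) is undefined. There is no angle whose sine equals -2.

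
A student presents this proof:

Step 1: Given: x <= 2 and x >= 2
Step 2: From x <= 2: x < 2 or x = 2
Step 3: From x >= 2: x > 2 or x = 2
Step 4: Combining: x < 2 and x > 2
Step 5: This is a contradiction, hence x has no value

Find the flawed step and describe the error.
Step 4: Combining: x < 2 and x > 2

Step 4 incorrectly combines the conditions. From x <= 2 and x >= 2, the intersection is x = 2. The error treats the 'or' cases as 'and' requirements. The correct conclusion is that x = 2 is the unique solution, not that no solution exists.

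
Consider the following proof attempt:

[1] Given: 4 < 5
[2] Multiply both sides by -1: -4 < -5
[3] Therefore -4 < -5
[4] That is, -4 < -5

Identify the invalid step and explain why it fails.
Step 2: Multiply both sides by -1: -4 < -5

Step 2 multiplies both sides by -1 but fails to reverse the inequality sign. When multiplying (or dividing) an inequality by a negative number, the direction must be reversed. Since 4 < 5, we should get -4 > -5, i.e., -4 > -5.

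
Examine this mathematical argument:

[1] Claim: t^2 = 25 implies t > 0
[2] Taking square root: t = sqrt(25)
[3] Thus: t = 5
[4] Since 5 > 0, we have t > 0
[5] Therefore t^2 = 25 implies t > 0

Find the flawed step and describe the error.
Step 2: Taking square root: t = sqrt(25)

Step 2 takes the square root and assumes the positive root only. The equation t^2 = 25 actually has two solutions: t = 5 and t = -5. The proof silently assumes t > 0 without justification, then uses this assumption to conclude t > 0, which is circular. The counterexample t = -5 shows the claim is false.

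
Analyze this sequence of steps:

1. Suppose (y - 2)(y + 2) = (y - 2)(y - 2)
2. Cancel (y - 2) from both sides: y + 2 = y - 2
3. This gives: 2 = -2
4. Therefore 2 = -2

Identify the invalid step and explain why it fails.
Step 2: Cancel (y - 2) from both sides: y + 2 = y - 2

Step 2 cancels (y - 2) from both sides. This is only valid if (y - 2) ≠ 0, i.e., y ≠ 2. When y = 2, both sides equal zero regardless of the other factors. The correct approach requires considering y = 2 as a separate case.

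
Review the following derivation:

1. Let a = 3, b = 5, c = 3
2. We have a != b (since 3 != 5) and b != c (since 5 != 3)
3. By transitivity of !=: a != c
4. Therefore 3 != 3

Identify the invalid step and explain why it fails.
Step 3: By transitivity of !=: a != c

Step 3 incorrectly applies transitivity to the '!=' relation. Transitivity states: if a R b and b R c, then a R c. However, '!=' is not transitive. Counterexample: 3 != 5 and 5 != 3, but 3 = 3 (both equal 3). Transitivity holds for relations like <, <=, =, but not for !=.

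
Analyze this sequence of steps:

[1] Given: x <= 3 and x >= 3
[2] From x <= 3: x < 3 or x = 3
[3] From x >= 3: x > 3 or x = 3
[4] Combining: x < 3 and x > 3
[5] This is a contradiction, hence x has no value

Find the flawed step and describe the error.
Step 4: Combining: x < 3 and x > 3

Step 4 incorrectly combines the conditions. From x <= 3 and x >= 3, the intersection is x = 3. The error treats the 'or' cases as 'and' requirements. The correct conclusion is that x = 3 is the unique solution, not that no solution exists.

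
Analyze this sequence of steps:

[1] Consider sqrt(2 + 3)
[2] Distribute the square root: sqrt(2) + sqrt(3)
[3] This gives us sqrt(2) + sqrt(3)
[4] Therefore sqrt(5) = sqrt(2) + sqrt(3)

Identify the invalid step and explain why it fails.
Step 2: Distribute the square root: sqrt(2) + sqrt(3)

Step 2 incorrectly 'distributes' the square root over addition. The square root function does not distribute: sqrt(a + b) ≠ sqrt(a) + sqrt(b). In fact, sqrt(2 + 3) = sqrt(5) ≈ 2.2361, while sqrt(2) + sqrt(3) ≈ 3.1463.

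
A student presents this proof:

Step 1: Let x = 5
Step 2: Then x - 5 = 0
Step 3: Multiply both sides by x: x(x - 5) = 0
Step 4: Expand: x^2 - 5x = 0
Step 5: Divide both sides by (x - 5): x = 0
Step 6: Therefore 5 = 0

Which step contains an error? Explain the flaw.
Step 5: Divide both sides by (x - 5): x = 0

Step 5 divides both sides by (x - 5). However, since x = 5, we have (x - 5) = 0. Division by zero is undefined, making this step invalid.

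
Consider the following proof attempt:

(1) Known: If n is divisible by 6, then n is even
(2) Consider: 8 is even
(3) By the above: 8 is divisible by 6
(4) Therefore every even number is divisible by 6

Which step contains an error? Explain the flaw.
Step 3: By the above: 8 is divisible by 6

Step 3 commits the fallacy of affirming the consequent. The known fact 'divisible by 6 → even' does NOT imply 'even → divisible by 6'. That would be the converse, which is false. For example, 8 is even but 8 ÷ 6 = 1.33, which is not an integer.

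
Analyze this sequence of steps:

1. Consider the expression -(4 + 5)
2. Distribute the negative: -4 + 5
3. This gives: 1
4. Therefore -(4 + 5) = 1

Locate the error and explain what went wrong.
Step 2: Distribute the negative: -4 + 5

Step 2 incorrectly distributes the negative sign. The correct distribution is -(4 + 5) = -4 - 5 = -9. The negative must be applied to both terms, not just the first. The error treats -(4 + 5) as -4 + 5, which equals 1 instead of -9.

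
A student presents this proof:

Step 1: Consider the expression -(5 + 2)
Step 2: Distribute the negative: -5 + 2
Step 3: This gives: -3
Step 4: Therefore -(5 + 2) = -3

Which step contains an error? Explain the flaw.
Step 2: Distribute the negative: -5 + 2

Step 2 incorrectly distributes the negative sign. The correct distribution is -(5 + 2) = -5 - 2 = -7. The negative must be applied to both terms, not just the first. The error treats -(5 + 2) as -5 + 2, which equals -3 instead of -7.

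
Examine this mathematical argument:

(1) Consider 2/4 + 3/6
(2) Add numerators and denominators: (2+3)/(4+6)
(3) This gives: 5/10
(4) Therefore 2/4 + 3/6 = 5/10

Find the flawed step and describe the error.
Step 2: Add numerators and denominators: (2+3)/(4+6)

Step 2 incorrectly adds fractions by separately adding numerators and denominators. This is wrong. The correct method requires a common denominator: 2/4 + 3/6 = (2×6 + 3×4)/(4×6) = 24/24 = 1. The method used gives 5/10, which is different.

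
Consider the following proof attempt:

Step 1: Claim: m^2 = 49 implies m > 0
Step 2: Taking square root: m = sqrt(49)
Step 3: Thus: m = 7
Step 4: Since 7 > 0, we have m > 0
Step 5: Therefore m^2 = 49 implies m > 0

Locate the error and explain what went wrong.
Step 2: Taking square root: m = sqrt(49)

Step 2 takes the square root and assumes the positive root only. The equation m^2 = 49 actually has two solutions: m = 7 and m = -7. The proof silently assumes m > 0 without justification, then uses this assumption to conclude m > 0, which is circular. The counterexample m = -7 shows the claim is false.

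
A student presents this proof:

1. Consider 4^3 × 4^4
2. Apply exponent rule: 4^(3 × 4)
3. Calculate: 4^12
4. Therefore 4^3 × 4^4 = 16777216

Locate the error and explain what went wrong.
Step 2: Apply exponent rule: 4^(3 × 4)

Step 2 incorrectly states that a^b × a^c = a^(b×c). The correct rule is a^b × a^c = a^(b+c). The actual value is 4^3 × 4^4 = 4^7 = 16384, not 4^12 = 16777216.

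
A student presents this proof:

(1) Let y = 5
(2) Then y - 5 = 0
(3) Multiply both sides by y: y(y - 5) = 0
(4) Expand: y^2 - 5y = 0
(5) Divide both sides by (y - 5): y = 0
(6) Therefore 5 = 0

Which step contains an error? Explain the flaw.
Step 5: Divide both sides by (y - 5): y = 0

Step 5 divides both sides by (y - 5). However, since y = 5, we have (y - 5) = 0. Division by zero is undefined, making this step invalid.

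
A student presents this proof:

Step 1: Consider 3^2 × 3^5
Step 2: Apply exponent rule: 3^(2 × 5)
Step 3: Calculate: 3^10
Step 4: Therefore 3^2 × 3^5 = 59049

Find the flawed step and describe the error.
Step 2: Apply exponent rule: 3^(2 × 5)

Step 2 incorrectly states that a^b × a^c = a^(b×c). The correct rule is a^b × a^c = a^(b+c). The actual value is 3^2 × 3^5 = 3^7 = 2187, not 3^10 = 59049.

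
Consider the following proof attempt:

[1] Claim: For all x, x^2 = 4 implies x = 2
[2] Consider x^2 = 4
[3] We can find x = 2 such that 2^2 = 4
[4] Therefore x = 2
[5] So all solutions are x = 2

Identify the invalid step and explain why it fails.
Step 4: Therefore x = 2

Step 4 incorrectly concludes that x = 2 is the only solution. The proof shows that x = 2 is A solution (existence), but does not show it is the ONLY solution (uniqueness). In fact, x = -2 is also a solution since (-2)^2 = 4. Finding one solution doesn't prove there are no others.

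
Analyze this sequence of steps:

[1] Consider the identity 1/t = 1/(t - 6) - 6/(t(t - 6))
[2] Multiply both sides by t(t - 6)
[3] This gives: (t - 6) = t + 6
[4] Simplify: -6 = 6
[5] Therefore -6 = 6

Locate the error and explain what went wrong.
Step 3: This gives: (t - 6) = t + 6

Step 3 makes a sign error when clearing denominators. Multiplying -6/(t(t - 6)) by t(t - 6) gives -6, not +6. The correct result is (t - 6) = t - 6, which is trivially true, not (t - 6) = t + 6. (Step 1 is a valid identity: 1/(t - 6) - 6/(t(t - 6)) = (t - 6)/(t(t - 6)) = 1/t.)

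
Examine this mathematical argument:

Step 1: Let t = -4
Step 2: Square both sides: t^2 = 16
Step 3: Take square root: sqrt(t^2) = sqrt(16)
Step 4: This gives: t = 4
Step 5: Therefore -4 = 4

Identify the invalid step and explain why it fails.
Step 4: This gives: t = 4

Step 4 incorrectly states that sqrt(t^2) = t. The correct identity is sqrt(t^2) = |t|. Since t = -4 < 0, we have sqrt(t^2) = |-4| = 4, not t = -4.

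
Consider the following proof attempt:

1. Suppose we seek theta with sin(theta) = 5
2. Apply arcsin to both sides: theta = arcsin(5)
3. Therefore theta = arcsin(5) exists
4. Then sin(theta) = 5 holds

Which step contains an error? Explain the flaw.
Step 2: Apply arcsin to both sides: theta = arcsin(5)

Step 2 applies arcsin to 5. However, arcsin(x) is only defined for x in [-1, 1] because sin(theta) can only produce values in that range. Since |5| > 1, arcsin(5) is undefined. There is no angle whose sine equals 5.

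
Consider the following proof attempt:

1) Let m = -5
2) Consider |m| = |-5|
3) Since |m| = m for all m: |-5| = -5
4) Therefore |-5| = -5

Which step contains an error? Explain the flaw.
Step 3: Since |m| = m for all m: |-5| = -5

Step 3 incorrectly states that |m| = m for all m. The correct definition is |m| = m when m >= 0, and |m| = -m when m < 0. Since -5 < 0, we have |-5| = -(-5) = 5, not -5.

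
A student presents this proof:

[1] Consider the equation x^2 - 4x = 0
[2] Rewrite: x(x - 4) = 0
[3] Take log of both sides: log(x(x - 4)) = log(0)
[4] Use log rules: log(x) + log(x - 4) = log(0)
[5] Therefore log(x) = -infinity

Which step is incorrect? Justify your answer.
Step 3: Take log of both sides: log(x(x - 4)) = log(0)

Step 3 takes the logarithm of both sides, resulting in log(0) on the right side. The logarithm is only defined for positive numbers; log(0) is undefined (approaches negative infinity). This operation is invalid.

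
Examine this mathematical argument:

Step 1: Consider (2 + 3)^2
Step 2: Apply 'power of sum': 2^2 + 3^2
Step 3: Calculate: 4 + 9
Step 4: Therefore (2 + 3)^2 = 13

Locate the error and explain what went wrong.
Step 2: Apply 'power of sum': 2^2 + 3^2

Step 2 incorrectly applies a non-existent rule '(a+b)^n = a^n + b^n'. This is false in general. The correct expansion uses the binomial theorem. The actual value is (2 + 3)^2 = 5^2 = 25, not 13.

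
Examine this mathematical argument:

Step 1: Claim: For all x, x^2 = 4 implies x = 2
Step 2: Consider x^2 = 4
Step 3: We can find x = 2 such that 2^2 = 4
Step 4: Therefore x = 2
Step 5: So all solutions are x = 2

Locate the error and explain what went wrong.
Step 4: Therefore x = 2

Step 4 incorrectly concludes that x = 2 is the only solution. The proof shows that x = 2 is A solution (existence), but does not show it is the ONLY solution (uniqueness). In fact, x = -2 is also a solution since (-2)^2 = 4. Finding one solution doesn't prove there are no others.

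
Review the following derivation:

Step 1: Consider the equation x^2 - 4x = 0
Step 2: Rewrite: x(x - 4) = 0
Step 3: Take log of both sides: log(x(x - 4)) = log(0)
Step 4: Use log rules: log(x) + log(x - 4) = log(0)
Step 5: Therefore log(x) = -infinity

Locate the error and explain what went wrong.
Step 3: Take log of both sides: log(x(x - 4)) = log(0)

Step 3 takes the logarithm of both sides, resulting in log(0) on the right side. The logarithm is only defined for positive numbers; log(0) is undefined (approaches negative infinity). This operation is invalid.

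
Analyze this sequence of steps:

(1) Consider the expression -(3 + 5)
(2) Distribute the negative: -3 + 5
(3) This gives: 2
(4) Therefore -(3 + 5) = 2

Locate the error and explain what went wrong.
Step 2: Distribute the negative: -3 + 5

Step 2 incorrectly distributes the negative sign. The correct distribution is -(3 + 5) = -3 - 5 = -8. The negative must be applied to both terms, not just the first. The error treats -(3 + 5) as -3 + 5, which equals 2 instead of -8.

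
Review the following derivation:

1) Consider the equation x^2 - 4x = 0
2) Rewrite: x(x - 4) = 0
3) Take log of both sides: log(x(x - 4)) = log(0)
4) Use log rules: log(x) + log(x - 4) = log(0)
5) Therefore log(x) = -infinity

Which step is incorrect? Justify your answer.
Step 3: Take log of both sides: log(x(x - 4)) = log(0)

Step 3 takes the logarithm of both sides, resulting in log(0) on the right side. The logarithm is only defined for positive numbers; log(0) is undefined (approaches negative infinity). This operation is invalid.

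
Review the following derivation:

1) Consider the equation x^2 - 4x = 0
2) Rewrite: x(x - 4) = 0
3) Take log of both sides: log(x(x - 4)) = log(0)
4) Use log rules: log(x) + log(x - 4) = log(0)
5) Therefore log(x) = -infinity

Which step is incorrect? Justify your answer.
Step 3: Take log of both sides: log(x(x - 4)) = log(0)

Step 3 takes the logarithm of both sides, resulting in log(0) on the right side. The logarithm is only defined for positive numbers; log(0) is undefined (approaches negative infinity). This operation is invalid.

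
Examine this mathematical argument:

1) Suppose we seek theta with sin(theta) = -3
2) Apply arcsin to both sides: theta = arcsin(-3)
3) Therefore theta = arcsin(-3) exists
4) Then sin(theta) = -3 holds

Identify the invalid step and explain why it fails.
Step 2: Apply arcsin to both sides: theta = arcsin(-3)

Step 2 applies arcsin to -3. However, arcsin(x) is only defined for x in [-1, 1] because sin(theta) can only produce values in that range. Since |-3| > 1, arcsin(-3) is undefined. There is no angle whose sine equals -3.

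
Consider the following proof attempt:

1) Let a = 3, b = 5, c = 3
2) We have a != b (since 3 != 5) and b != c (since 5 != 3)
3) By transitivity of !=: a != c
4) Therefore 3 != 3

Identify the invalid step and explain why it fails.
Step 3: By transitivity of !=: a != c

Step 3 incorrectly applies transitivity to the '!=' relation. Transitivity states: if a R b and b R c, then a R c. However, '!=' is not transitive. Counterexample: 3 != 5 and 5 != 3, but 3 = 3 (both equal 3). Transitivity holds for relations like <, <=, =, but not for !=.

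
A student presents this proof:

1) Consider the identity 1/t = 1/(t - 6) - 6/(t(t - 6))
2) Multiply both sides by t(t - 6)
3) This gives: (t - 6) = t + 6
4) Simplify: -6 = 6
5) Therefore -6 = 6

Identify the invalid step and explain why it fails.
Step 3: This gives: (t - 6) = t + 6

Step 3 makes a sign error when clearing denominators. Multiplying -6/(t(t - 6)) by t(t - 6) gives -6, not +6. The correct result is (t - 6) = t - 6, which is trivially true, not (t - 6) = t + 6. (Step 1 is a valid identity: 1/(t - 6) - 6/(t(t - 6)) = (t - 6)/(t(t - 6)) = 1/t.)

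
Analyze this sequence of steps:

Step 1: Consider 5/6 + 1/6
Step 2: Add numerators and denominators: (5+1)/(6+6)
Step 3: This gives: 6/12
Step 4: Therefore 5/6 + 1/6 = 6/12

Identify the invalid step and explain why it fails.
Step 2: Add numerators and denominators: (5+1)/(6+6)

Step 2 incorrectly adds fractions by separately adding numerators and denominators. This is wrong. The correct method requires a common denominator: 5/6 + 1/6 = (5×6 + 1×6)/(6×6) = 36/36 = 1. The method used gives 6/12, which is different.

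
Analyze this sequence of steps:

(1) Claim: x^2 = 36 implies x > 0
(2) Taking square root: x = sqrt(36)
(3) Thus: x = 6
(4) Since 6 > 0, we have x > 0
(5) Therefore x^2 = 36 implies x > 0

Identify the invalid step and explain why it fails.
Step 2: Taking square root: x = sqrt(36)

Step 2 takes the square root and assumes the positive root only. The equation x^2 = 36 actually has two solutions: x = 6 and x = -6. The proof silently assumes x > 0 without justification, then uses this assumption to conclude x > 0, which is circular. The counterexample x = -6 shows the claim is false.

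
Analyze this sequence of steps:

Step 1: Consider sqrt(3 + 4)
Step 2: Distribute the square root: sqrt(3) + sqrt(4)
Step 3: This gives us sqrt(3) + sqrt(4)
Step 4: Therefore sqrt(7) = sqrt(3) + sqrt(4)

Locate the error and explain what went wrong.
Step 2: Distribute the square root: sqrt(3) + sqrt(4)

Step 2 incorrectly 'distributes' the square root over addition. The square root function does not distribute: sqrt(a + b) ≠ sqrt(a) + sqrt(b). In fact, sqrt(3 + 4) = sqrt(7) ≈ 2.6458, while sqrt(3) + sqrt(4) ≈ 3.7321.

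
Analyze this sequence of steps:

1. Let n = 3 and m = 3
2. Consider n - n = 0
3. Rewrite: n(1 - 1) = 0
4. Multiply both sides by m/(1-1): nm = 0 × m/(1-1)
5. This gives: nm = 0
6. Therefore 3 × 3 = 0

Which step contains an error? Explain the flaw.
Step 4: Multiply both sides by m/(1-1): nm = 0 × m/(1-1)

Step 4 multiplies both sides by m/(1-1). However, 1-1 = 0, so this is multiplication by m/0, which is undefined. We cannot multiply by an undefined expression.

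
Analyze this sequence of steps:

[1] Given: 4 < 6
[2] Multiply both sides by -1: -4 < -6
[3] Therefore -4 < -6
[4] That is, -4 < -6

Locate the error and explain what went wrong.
Step 2: Multiply both sides by -1: -4 < -6

Step 2 multiplies both sides by -1 but fails to reverse the inequality sign. When multiplying (or dividing) an inequality by a negative number, the direction must be reversed. Since 4 < 6, we should get -4 > -6, i.e., -4 > -6.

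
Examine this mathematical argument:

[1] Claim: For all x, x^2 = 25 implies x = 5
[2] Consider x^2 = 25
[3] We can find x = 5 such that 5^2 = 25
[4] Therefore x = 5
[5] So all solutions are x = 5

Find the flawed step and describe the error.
Step 4: Therefore x = 5

Step 4 incorrectly concludes that x = 5 is the only solution. The proof shows that x = 5 is A solution (existence), but does not show it is the ONLY solution (uniqueness). In fact, x = -5 is also a solution since (-5)^2 = 25. Finding one solution doesn't prove there are no others.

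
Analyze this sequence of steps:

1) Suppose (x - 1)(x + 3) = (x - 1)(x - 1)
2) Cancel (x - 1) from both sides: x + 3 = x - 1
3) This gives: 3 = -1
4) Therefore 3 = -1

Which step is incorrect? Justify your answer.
Step 2: Cancel (x - 1) from both sides: x + 3 = x - 1

Step 2 cancels (x - 1) from both sides. This is only valid if (x - 1) ≠ 0, i.e., x ≠ 1. When x = 1, both sides equal zero regardless of the other factors. The correct approach requires considering x = 1 as a separate case.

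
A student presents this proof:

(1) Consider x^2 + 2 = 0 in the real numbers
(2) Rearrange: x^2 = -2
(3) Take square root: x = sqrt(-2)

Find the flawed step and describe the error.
Step 3: Take square root: x = sqrt(-2)

Step 3 takes the square root of -2, which is negative. In the real number system, the square root of a negative number is undefined. The equation x^2 + 2 = 0 has no real solutions. Square roots of negative numbers only exist in the complex numbers.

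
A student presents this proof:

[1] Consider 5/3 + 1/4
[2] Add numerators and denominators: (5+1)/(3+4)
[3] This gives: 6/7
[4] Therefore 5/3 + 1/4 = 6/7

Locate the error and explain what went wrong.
Step 2: Add numerators and denominators: (5+1)/(3+4)

Step 2 incorrectly adds fractions by separately adding numerators and denominators. This is wrong. The correct method requires a common denominator: 5/3 + 1/4 = (5×4 + 1×3)/(3×4) = 23/12 = 23/12. The method used gives 6/7, which is different.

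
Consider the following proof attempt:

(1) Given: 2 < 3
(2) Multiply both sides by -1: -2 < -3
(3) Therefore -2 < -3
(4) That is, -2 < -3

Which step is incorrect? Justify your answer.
Step 2: Multiply both sides by -1: -2 < -3

Step 2 multiplies both sides by -1 but fails to reverse the inequality sign. When multiplying (or dividing) an inequality by a negative number, the direction must be reversed. Since 2 < 3, we should get -2 > -3, i.e., -2 > -3.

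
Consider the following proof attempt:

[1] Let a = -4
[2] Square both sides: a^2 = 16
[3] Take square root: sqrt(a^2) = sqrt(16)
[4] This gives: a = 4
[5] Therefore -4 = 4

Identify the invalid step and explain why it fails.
Step 4: This gives: a = 4

Step 4 incorrectly states that sqrt(a^2) = a. The correct identity is sqrt(a^2) = |a|. Since a = -4 < 0, we have sqrt(a^2) = |-4| = 4, not a = -4.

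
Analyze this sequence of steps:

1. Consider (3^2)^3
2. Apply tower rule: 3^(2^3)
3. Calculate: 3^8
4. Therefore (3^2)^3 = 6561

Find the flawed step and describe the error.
Step 2: Apply tower rule: 3^(2^3)

Step 2 incorrectly states that (a^b)^c = a^(b^c). The correct rule is (a^b)^c = a^(b×c). The actual value is (3^2)^3 = 3^6 = 729, not 3^8 = 6561.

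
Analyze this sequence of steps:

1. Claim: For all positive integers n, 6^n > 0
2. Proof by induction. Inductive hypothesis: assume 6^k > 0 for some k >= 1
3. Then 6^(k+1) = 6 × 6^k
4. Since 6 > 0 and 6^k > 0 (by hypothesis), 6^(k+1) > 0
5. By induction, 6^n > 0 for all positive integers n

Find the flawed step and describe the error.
Step 5: By induction, 6^n > 0 for all positive integers n

Step 5 concludes the proof by induction, but no base case was ever established. A valid induction proof requires: (1) a base case proving 6^1 > 0, and (2) an inductive step showing IF 6^k > 0 THEN 6^(k+1) > 0. Steps 2-4 correctly establish the inductive step, but without the base case the conclusion in step 5 does not follow.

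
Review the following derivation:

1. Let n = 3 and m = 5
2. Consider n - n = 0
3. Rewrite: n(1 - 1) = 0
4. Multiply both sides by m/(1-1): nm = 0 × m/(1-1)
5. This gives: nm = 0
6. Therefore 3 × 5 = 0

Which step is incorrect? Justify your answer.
Step 4: Multiply both sides by m/(1-1): nm = 0 × m/(1-1)

Step 4 multiplies both sides by m/(1-1). However, 1-1 = 0, so this is multiplication by m/0, which is undefined. We cannot multiply by an undefined expression.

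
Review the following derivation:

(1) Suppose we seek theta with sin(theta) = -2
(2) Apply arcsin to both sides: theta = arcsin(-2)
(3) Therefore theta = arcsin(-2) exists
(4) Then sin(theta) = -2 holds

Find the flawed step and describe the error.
Step 2: Apply arcsin to both sides: theta = arcsin(-2)

Step 2 applies arcsin to -2. However, arcsin(x) is only defined for x in [-1, 1] because sin(theta) can only produce values in that range. Since |-2| > 1, arcsin(-2) is undefined. There is no angle whose sine equals -2.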